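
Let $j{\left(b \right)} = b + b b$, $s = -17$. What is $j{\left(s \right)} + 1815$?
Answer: $2087$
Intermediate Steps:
$j{\left(b \right)} = b + b^{2}$
$j{\left(s \right)} + 1815 = - 17 \left(1 - 17\right) + 1815 = \left(-17\right) \left(-16\right) + 1815 = 272 + 1815 = 2087$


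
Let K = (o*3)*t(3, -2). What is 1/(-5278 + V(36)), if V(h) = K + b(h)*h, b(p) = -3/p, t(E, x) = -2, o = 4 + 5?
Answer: -1/5335 ≈ -0.00018744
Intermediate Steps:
o = 9
K = -54 (K = (9*3)*(-2) = 27*(-2) = -54)
V(h) = -57 (V(h) = -54 + (-3/h)*h = -54 - 3 = -57)
1/(-5278 + V(36)) = 1/(-5278 - 57) = 1/(-5335) = -1/5335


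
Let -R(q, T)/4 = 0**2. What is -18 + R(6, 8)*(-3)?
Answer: -18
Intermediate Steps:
R(q, T) = 0 (R(q, T) = -4*0**2 = -4*0 = 0)
-18 + R(6, 8)*(-3) = -18 + 0*(-3) = -18 + 0 = -18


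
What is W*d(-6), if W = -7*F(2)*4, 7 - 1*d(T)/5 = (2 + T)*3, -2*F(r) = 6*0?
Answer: 0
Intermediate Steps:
F(r) = 0 (F(r) = -3*0 = -½*0 = 0)
d(T) = 5 - 15*T (d(T) = 35 - 5*(2 + T)*3 = 35 - 5*(6 + 3*T) = 35 + (-30 - 15*T) = 5 - 15*T)
W = 0 (W = -7*0*4 = 0*4 = 0)
W*d(-6) = 0*(5 - 15*(-6)) = 0*(5 + 90) = 0*95 = 0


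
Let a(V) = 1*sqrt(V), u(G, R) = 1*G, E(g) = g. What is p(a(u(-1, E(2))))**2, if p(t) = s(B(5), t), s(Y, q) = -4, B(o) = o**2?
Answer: 16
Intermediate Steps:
u(G, R) = G
a(V) = sqrt(V)
p(t) = -4
p(a(u(-1, E(2))))**2 = (-4)**2 = 16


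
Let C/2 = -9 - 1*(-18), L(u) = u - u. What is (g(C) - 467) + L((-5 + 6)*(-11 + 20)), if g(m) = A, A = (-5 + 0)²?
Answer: -442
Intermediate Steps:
A = 25 (A = (-5)² = 25)
L(u) = 0
C = 18 (C = 2*(-9 - 1*(-18)) = 2*(-9 + 18) = 2*9 = 18)
g(m) = 25
(g(C) - 467) + L((-5 + 6)*(-11 + 20)) = (25 - 467) + 0 = -442 + 0 = -442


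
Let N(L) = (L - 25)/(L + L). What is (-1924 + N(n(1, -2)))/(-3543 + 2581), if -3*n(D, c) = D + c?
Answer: 53/26 ≈ 2.0385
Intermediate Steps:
n(D, c) = -D/3 - c/3 (n(D, c) = -(D + c)/3 = -D/3 - c/3)
N(L) = (-25 + L)/(2*L) (N(L) = (-25 + L)/((2*L)) = (-25 + L)*(1/(2*L)) = (-25 + L)/(2*L))
(-1924 + N(n(1, -2)))/(-3543 + 2581) = (-1924 + (-25 + (-⅓*1 - ⅓*(-2)))/(2*(-⅓*1 - ⅓*(-2))))/(-3543 + 2581) = (-1924 + (-25 + (-⅓ + ⅔))/(2*(-⅓ + ⅔)))/(-962) = (-1924 + (-25 + ⅓)/(2*(⅓)))*(-1/962) = (-1924 + (½)*3*(-74/3))*(-1/962) = (-1924 - 37)*(-1/962) = -1961*(-1/962) = 53/26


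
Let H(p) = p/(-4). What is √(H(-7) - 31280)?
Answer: I*√125113/2 ≈ 176.86*I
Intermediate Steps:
H(p) = -p/4 (H(p) = p*(-¼) = -p/4)
√(H(-7) - 31280) = √(-¼*(-7) - 31280) = √(7/4 - 31280) = √(-125113/4) = I*√125113/2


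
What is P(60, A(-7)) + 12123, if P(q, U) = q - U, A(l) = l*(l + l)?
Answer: 12085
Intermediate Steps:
A(l) = 2*l**2 (A(l) = l*(2*l) = 2*l**2)
P(60, A(-7)) + 12123 = (60 - 2*(-7)**2) + 12123 = (60 - 2*49) + 12123 = (60 - 1*98) + 12123 = (60 - 98) + 12123 = -38 + 12123 = 12085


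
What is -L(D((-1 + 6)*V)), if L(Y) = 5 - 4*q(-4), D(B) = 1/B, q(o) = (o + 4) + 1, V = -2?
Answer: -1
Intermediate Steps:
q(o) = 5 + o (q(o) = (4 + o) + 1 = 5 + o)
L(Y) = 1 (L(Y) = 5 - 4*(5 - 4) = 5 - 4*1 = 5 - 4 = 1)
-L(D((-1 + 6)*V)) = -1*1 = -1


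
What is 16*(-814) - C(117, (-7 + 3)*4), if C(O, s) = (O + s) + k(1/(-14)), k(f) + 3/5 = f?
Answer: -918703/70 ≈ -13124.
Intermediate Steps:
k(f) = -⅗ + f
C(O, s) = -47/70 + O + s (C(O, s) = (O + s) + (-⅗ + 1/(-14)) = (O + s) + (-⅗ - 1/14) = (O + s) - 47/70 = -47/70 + O + s)
16*(-814) - C(117, (-7 + 3)*4) = 16*(-814) - (-47/70 + 117 + (-7 + 3)*4) = -13024 - (-47/70 + 117 - 4*4) = -13024 - (-47/70 + 117 - 16) = -13024 - 1*7023/70 = -13024 - 7023/70 = -918703/70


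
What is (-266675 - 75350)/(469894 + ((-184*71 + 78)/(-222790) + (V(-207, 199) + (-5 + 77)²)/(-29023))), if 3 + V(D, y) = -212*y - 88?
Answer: -1105772668497125/1519179650782854 ≈ -0.72787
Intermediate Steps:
V(D, y) = -91 - 212*y (V(D, y) = -3 + (-212*y - 88) = -3 + (-88 - 212*y) = -91 - 212*y)
(-266675 - 75350)/(469894 + ((-184*71 + 78)/(-222790) + (V(-207, 199) + (-5 + 77)²)/(-29023))) = (-266675 - 75350)/(469894 + ((-184*71 + 78)/(-222790) + ((-91 - 212*199) + (-5 + 77)²)/(-29023))) = -342025/(469894 + ((-13064 + 78)*(-1/222790) + ((-91 - 42188) + 72²)*(-1/29023))) = -342025/(469894 + (-12986*(-1/222790) + (-42279 + 5184)*(-1/29023))) = -342025/(469894 + (6493/111395 - 37095*(-1/29023))) = -342025/(469894 + (6493/111395 + 37095/29023)) = -342025/(469894 + 4320643864/3233017085) = -342025/1519179650782854/3233017085 = -342025*3233017085/1519179650782854 = -1105772668497125/1519179650782854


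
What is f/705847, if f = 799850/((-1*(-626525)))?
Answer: 31994/17689231667 ≈ 1.8087e-6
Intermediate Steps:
f = 31994/25061 (f = 799850/626525 = 799850*(1/626525) = 31994/25061 ≈ 1.2766)
f/705847 = (31994/25061)/705847 = (31994/25061)*(1/705847) = 31994/17689231667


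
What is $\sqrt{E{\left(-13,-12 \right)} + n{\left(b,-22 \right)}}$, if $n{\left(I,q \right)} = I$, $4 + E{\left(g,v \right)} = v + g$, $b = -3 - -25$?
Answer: $i \sqrt{7} \approx 2.6458 i$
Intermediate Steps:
$b = 22$ ($b = -3 + 25 = 22$)
$E{\left(g,v \right)} = -4 + g + v$ ($E{\left(g,v \right)} = -4 + \left(v + g\right) = -4 + \left(g + v\right) = -4 + g + v$)
$\sqrt{E{\left(-13,-12 \right)} + n{\left(b,-22 \right)}} = \sqrt{\left(-4 - 13 - 12\right) + 22} = \sqrt{-29 + 22} = \sqrt{-7} = i \sqrt{7}$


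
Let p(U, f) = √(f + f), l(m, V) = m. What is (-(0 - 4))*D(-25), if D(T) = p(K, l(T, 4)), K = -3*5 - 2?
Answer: 20*I*√2 ≈ 28.284*I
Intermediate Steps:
K = -17 (K = -15 - 2 = -17)
p(U, f) = √2*√f (p(U, f) = √(2*f) = √2*√f)
D(T) = √2*√T
(-(0 - 4))*D(-25) = (-(0 - 4))*(√2*√(-25)) = (-1*(-4))*(√2*(5*I)) = 4*(5*I*√2) = 20*I*√2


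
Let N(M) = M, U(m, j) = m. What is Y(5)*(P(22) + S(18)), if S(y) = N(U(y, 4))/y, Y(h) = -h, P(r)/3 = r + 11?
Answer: -500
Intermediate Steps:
P(r) = 33 + 3*r (P(r) = 3*(r + 11) = 3*(11 + r) = 33 + 3*r)
S(y) = 1 (S(y) = y/y = 1)
Y(5)*(P(22) + S(18)) = (-1*5)*((33 + 3*22) + 1) = -5*((33 + 66) + 1) = -5*(99 + 1) = -5*100 = -500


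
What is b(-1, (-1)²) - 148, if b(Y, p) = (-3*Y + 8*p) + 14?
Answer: -123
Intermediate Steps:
b(Y, p) = 14 - 3*Y + 8*p
b(-1, (-1)²) - 148 = (14 - 3*(-1) + 8*(-1)²) - 148 = (14 + 3 + 8*1) - 148 = (14 + 3 + 8) - 148 = 25 - 148 = -123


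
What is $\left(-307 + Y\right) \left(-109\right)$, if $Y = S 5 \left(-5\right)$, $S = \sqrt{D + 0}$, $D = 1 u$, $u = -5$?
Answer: $33463 + 2725 i \sqrt{5} \approx 33463.0 + 6093.3 i$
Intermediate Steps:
$D = -5$ ($D = 1 \left(-5\right) = -5$)
$S = i \sqrt{5}$ ($S = \sqrt{-5 + 0} = \sqrt{-5} = i \sqrt{5} \approx 2.2361 i$)
$Y = - 25 i \sqrt{5}$ ($Y = i \sqrt{5} \cdot 5 \left(-5\right) = 5 i \sqrt{5} \left(-5\right) = - 25 i \sqrt{5} \approx - 55.902 i$)
$\left(-307 + Y\right) \left(-109\right) = \left(-307 - 25 i \sqrt{5}\right) \left(-109\right) = 33463 + 2725 i \sqrt{5}$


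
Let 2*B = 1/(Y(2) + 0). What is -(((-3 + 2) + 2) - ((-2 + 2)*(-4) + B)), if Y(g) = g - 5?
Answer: -7/6 ≈ -1.1667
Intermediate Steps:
Y(g) = -5 + g
B = -1/6 (B = 1/(2*((-5 + 2) + 0)) = 1/(2*(-3 + 0)) = (1/2)/(-3) = (1/2)*(-1/3) = -1/6 ≈ -0.16667)
-(((-3 + 2) + 2) - ((-2 + 2)*(-4) + B)) = -(((-3 + 2) + 2) - ((-2 + 2)*(-4) - 1/6)) = -((-1 + 2) - (0*(-4) - 1/6)) = -(1 - (0 - 1/6)) = -(1 - 1*(-1/6)) = -(1 + 1/6) = -1*7/6 = -7/6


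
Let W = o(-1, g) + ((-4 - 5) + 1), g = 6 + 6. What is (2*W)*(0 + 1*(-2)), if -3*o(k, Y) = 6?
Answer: 40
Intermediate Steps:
g = 12
o(k, Y) = -2 (o(k, Y) = -⅓*6 = -2)
W = -10 (W = -2 + ((-4 - 5) + 1) = -2 + (-9 + 1) = -2 - 8 = -10)
(2*W)*(0 + 1*(-2)) = (2*(-10))*(0 + 1*(-2)) = -20*(0 - 2) = -20*(-2) = 40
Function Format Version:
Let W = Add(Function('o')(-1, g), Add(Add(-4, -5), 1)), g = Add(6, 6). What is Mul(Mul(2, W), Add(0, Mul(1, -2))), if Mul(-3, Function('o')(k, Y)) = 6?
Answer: 40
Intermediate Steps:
g = 12
Function('o')(k, Y) = -2 (Function('o')(k, Y) = Mul(Rational(-1, 3), 6) = -2)
W = -10 (W = Add(-2, Add(Add(-4, -5), 1)) = Add(-2, Add(-9, 1)) = Add(-2, -8) = -10)
Mul(Mul(2, W), Add(0, Mul(1, -2))) = Mul(Mul(2, -10), Add(0, Mul(1, -2))) = Mul(-20, Add(0, -2)) = Mul(-20, -2) = 40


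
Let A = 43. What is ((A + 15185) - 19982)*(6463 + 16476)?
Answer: -109052006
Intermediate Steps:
((A + 15185) - 19982)*(6463 + 16476) = ((43 + 15185) - 19982)*(6463 + 16476) = (15228 - 19982)*22939 = -4754*22939 = -109052006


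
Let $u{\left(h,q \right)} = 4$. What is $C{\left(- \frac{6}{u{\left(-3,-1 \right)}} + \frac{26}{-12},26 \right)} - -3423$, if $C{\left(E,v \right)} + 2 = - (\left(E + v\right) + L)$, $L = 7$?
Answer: $\frac{10175}{3} \approx 3391.7$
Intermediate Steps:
$C{\left(E,v \right)} = -9 - E - v$ ($C{\left(E,v \right)} = -2 - \left(\left(E + v\right) + 7\right) = -2 - \left(7 + E + v\right) = -9 - E - v$)
$C{\left(- \frac{6}{u{\left(-3,-1 \right)}} + \frac{26}{-12},26 \right)} - -3423 = \left(-9 - \left(- \frac{6}{4} + \frac{26}{-12}\right) - 26\right) - -3423 = \left(-9 - \left(\left(-6\right) \frac{1}{4} + 26 \left(- \frac{1}{12}\right)\right) - 26\right) + 3423 = \left(-9 - \left(- \frac{3}{2} - \frac{13}{6}\right) - 26\right) + 3423 = \left(-9 - - \frac{11}{3} - 26\right) + 3423 = \left(-9 + \frac{11}{3} - 26\right) + 3423 = - \frac{94}{3} + 3423 = \frac{10175}{3}$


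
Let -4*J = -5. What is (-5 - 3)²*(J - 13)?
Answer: -752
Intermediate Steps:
J = 5/4 (J = -¼*(-5) = 5/4 ≈ 1.2500)
(-5 - 3)²*(J - 13) = (-5 - 3)²*(5/4 - 13) = (-8)²*(-47/4) = 64*(-47/4) = -752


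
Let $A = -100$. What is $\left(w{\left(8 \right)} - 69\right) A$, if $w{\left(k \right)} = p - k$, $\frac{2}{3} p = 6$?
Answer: $6800$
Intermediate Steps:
$p = 9$ ($p = \frac{3}{2} \cdot 6 = 9$)
$w{\left(k \right)} = 9 - k$
$\left(w{\left(8 \right)} - 69\right) A = \left(\left(9 - 8\right) - 69\right) \left(-100\right) = \left(1 - 69\right) \left(-100\right) = \left(-68\right) \left(-100\right) = 6800$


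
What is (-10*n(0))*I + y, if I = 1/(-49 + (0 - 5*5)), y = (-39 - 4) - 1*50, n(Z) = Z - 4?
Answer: -3461/37 ≈ -93.541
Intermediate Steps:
n(Z) = -4 + Z
y = -93 (y = -43 - 50 = -93)
I = -1/74 (I = 1/(-49 + (0 - 25)) = 1/(-49 - 25) = 1/(-74) = -1/74 ≈ -0.013514)
(-10*n(0))*I + y = -10*(-4 + 0)*(-1/74) - 93 = -10*(-4)*(-1/74) - 93 = 40*(-1/74) - 93 = -20/37 - 93 = -3461/37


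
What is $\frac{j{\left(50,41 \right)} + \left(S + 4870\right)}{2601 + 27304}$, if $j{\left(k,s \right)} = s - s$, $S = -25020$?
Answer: $- \frac{4030}{5981} \approx -0.6738$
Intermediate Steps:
$j{\left(k,s \right)} = 0$
$\frac{j{\left(50,41 \right)} + \left(S + 4870\right)}{2601 + 27304} = \frac{0 + \left(-25020 + 4870\right)}{2601 + 27304} = \frac{0 - 20150}{29905} = \left(-20150\right) \frac{1}{29905} = - \frac{4030}{5981}$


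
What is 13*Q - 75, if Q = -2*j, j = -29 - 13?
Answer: 1017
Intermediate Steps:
j = -42
Q = 84 (Q = -2*(-42) = 84)
13*Q - 75 = 13*84 - 75 = 1092 - 75 = 1017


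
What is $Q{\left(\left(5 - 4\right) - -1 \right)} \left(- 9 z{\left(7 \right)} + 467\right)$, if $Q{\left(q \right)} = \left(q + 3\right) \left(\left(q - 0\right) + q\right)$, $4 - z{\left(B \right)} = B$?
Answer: $9880$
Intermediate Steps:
$z{\left(B \right)} = 4 - B$
$Q{\left(q \right)} = 2 q \left(3 + q\right)$ ($Q{\left(q \right)} = \left(3 + q\right) \left(\left(q + 0\right) + q\right) = \left(3 + q\right) \left(q + q\right) = \left(3 + q\right) 2 q = 2 q \left(3 + q\right)$)
$Q{\left(\left(5 - 4\right) - -1 \right)} \left(- 9 z{\left(7 \right)} + 467\right) = 2 \left(\left(5 - 4\right) - -1\right) \left(3 + \left(\left(5 - 4\right) - -1\right)\right) \left(- 9 \left(4 - 7\right) + 467\right) = 2 \left(1 + 1\right) \left(3 + \left(1 + 1\right)\right) \left(- 9 \left(4 - 7\right) + 467\right) = 2 \cdot 2 \left(3 + 2\right) \left(\left(-9\right) \left(-3\right) + 467\right) = 2 \cdot 2 \cdot 5 \left(27 + 467\right) = 20 \cdot 494 = 9880$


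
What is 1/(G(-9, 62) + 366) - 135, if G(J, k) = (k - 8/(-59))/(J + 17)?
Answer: -11907979/88209 ≈ -135.00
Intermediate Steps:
G(J, k) = (8/59 + k)/(17 + J) (G(J, k) = (k - 8*(-1/59))/(17 + J) = (k + 8/59)/(17 + J) = (8/59 + k)/(17 + J))
1/(G(-9, 62) + 366) - 135 = 1/((8/59 + 62)/(17 - 9) + 366) - 135 = 1/((3666/59)/8 + 366) - 135 = 1/((⅛)*(3666/59) + 366) - 135 = 1/(1833/236 + 366) - 135 = 1/(88209/236) - 135 = 236/88209 - 135 = -11907979/88209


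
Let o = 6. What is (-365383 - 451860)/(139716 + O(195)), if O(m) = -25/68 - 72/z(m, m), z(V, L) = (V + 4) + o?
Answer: -11392367420/1947631019 ≈ -5.8493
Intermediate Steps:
z(V, L) = 10 + V (z(V, L) = (V + 4) + 6 = (4 + V) + 6 = 10 + V)
O(m) = -25/68 - 72/(10 + m)
(-365383 - 451860)/(139716 + O(195)) = (-365383 - 451860)/(139716 + (-5146 - 25*195)/(68*(10 + 195))) = -817243/(139716 + (1/68)*(-5146 - 4875)/205) = -817243/(139716 + (1/68)*(1/205)*(-10021)) = -817243/(139716 - 10021/13940) = -817243/1947631019/13940 = -817243*13940/1947631019 = -11392367420/1947631019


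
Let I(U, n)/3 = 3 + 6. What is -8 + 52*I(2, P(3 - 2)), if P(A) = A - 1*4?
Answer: 1396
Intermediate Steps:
P(A) = -4 + A (P(A) = A - 4 = -4 + A)
I(U, n) = 27 (I(U, n) = 3*(3 + 6) = 3*9 = 27)
-8 + 52*I(2, P(3 - 2)) = -8 + 52*27 = -8 + 1404 = 1396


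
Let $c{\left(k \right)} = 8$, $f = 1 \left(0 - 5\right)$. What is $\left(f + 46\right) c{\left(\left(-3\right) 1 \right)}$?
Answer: $328$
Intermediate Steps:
$f = -5$ ($f = 1 \left(-5\right) = -5$)
$\left(f + 46\right) c{\left(\left(-3\right) 1 \right)} = \left(-5 + 46\right) 8 = 41 \cdot 8 = 328$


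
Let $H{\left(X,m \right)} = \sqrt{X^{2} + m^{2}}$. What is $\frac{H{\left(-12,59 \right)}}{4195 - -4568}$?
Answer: $\frac{5 \sqrt{145}}{8763} \approx 0.0068707$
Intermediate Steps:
$\frac{H{\left(-12,59 \right)}}{4195 - -4568} = \frac{\sqrt{\left(-12\right)^{2} + 59^{2}}}{4195 - -4568} = \frac{\sqrt{144 + 3481}}{4195 + 4568} = \frac{\sqrt{3625}}{8763} = 5 \sqrt{145} \cdot \frac{1}{8763} = \frac{5 \sqrt{145}}{8763}$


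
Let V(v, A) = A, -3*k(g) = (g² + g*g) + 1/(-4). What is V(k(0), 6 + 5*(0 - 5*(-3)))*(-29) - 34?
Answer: -2383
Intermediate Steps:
k(g) = 1/12 - 2*g²/3 (k(g) = -((g² + g*g) + 1/(-4))/3 = -((g² + g²) - ¼)/3 = -(2*g² - ¼)/3 = -(-¼ + 2*g²)/3 = 1/12 - 2*g²/3)
V(k(0), 6 + 5*(0 - 5*(-3)))*(-29) - 34 = (6 + 5*(0 - 5*(-3)))*(-29) - 34 = (6 + 5*(0 + 15))*(-29) - 34 = (6 + 5*15)*(-29) - 34 = (6 + 75)*(-29) - 34 = 81*(-29) - 34 = -2349 - 34 = -2383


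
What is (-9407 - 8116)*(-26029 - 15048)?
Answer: 719792271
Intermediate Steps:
(-9407 - 8116)*(-26029 - 15048) = -17523*(-41077) = 719792271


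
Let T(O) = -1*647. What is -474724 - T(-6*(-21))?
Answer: -474077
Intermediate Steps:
T(O) = -647
-474724 - T(-6*(-21)) = -474724 - 1*(-647) = -474724 + 647 = -474077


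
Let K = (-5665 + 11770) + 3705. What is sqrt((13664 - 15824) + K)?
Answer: 15*sqrt(34) ≈ 87.464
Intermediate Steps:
K = 9810 (K = 6105 + 3705 = 9810)
sqrt((13664 - 15824) + K) = sqrt((13664 - 15824) + 9810) = sqrt(-2160 + 9810) = sqrt(7650) = 15*sqrt(34)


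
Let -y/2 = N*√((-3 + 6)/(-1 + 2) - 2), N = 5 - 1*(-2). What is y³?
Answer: -2744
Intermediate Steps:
N = 7 (N = 5 + 2 = 7)
y = -14 (y = -14*√((-3 + 6)/(-1 + 2) - 2) = -14*√(3/1 - 2) = -14*√(3*1 - 2) = -14*√(3 - 2) = -14*√1 = -14 ≈ -14.000)
y³ = (-14)³ = -2744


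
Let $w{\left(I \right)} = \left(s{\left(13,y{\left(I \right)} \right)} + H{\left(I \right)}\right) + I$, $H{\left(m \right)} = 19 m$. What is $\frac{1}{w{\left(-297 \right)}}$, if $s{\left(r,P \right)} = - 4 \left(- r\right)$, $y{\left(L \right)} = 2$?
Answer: $- \frac{1}{5888} \approx -0.00016984$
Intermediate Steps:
$s{\left(r,P \right)} = 4 r$
$w{\left(I \right)} = 52 + 20 I$ ($w{\left(I \right)} = \left(4 \cdot 13 + 19 I\right) + I = \left(52 + 19 I\right) + I = 52 + 20 I$)
$\frac{1}{w{\left(-297 \right)}} = \frac{1}{52 + 20 \left(-297\right)} = \frac{1}{52 - 5940} = \frac{1}{-5888} = - \frac{1}{5888}$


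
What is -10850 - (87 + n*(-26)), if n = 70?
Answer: -9117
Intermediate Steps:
-10850 - (87 + n*(-26)) = -10850 - (87 + 70*(-26)) = -10850 - (87 - 1820) = -10850 - 1*(-1733) = -10850 + 1733 = -9117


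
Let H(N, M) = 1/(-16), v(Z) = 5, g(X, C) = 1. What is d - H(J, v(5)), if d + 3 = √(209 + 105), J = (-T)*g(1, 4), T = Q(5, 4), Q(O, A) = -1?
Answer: -47/16 + √314 ≈ 14.783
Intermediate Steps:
T = -1
J = 1 (J = -1*(-1)*1 = 1*1 = 1)
H(N, M) = -1/16
d = -3 + √314 (d = -3 + √(209 + 105) = -3 + √314 ≈ 14.720)
d - H(J, v(5)) = (-3 + √314) - 1*(-1/16) = (-3 + √314) + 1/16 = -47/16 + √314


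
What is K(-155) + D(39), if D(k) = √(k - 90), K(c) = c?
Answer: -155 + I*√51 ≈ -155.0 + 7.1414*I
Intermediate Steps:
D(k) = √(-90 + k)
K(-155) + D(39) = -155 + √(-90 + 39) = -155 + √(-51) = -155 + I*√51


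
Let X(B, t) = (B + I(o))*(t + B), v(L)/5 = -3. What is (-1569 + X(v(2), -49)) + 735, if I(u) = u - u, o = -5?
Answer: 126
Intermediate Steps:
v(L) = -15 (v(L) = 5*(-3) = -15)
I(u) = 0
X(B, t) = B*(B + t) (X(B, t) = (B + 0)*(t + B) = B*(B + t))
(-1569 + X(v(2), -49)) + 735 = (-1569 - 15*(-15 - 49)) + 735 = (-1569 - 15*(-64)) + 735 = (-1569 + 960) + 735 = -609 + 735 = 126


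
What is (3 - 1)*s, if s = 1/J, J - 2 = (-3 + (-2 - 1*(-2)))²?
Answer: 2/11 ≈ 0.18182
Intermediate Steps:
J = 11 (J = 2 + (-3 + (-2 - 1*(-2)))² = 2 + (-3 + (-2 + 2))² = 2 + (-3 + 0)² = 2 + (-3)² = 2 + 9 = 11)
s = 1/11 ≈ 0.090909
(3 - 1)*s = (3 - 1)*(1/11) = 2*(1/11) = 2/11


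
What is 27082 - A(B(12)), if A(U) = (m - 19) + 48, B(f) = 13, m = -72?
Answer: 27125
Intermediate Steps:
A(U) = -43 (A(U) = (-72 - 19) + 48 = -91 + 48 = -43)
27082 - A(B(12)) = 27082 - 1*(-43) = 27082 + 43 = 27125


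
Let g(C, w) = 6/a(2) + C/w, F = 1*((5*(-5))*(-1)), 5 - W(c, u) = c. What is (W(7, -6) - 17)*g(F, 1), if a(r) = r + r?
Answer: -1007/2 ≈ -503.50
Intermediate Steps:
a(r) = 2*r
W(c, u) = 5 - c
F = 25 (F = 1*(-25*(-1)) = 1*25 = 25)
g(C, w) = 3/2 + C/w (g(C, w) = 6/((2*2)) + C/w = 6/4 + C/w = 6*(¼) + C/w = 3/2 + C/w)
(W(7, -6) - 17)*g(F, 1) = ((5 - 1*7) - 17)*(3/2 + 25/1) = ((5 - 7) - 17)*(3/2 + 25*1) = (-2 - 17)*(3/2 + 25) = -19*53/2 = -1007/2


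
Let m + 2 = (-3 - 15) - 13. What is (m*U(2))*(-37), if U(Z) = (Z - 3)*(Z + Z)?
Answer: -4884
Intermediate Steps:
m = -33 (m = -2 + ((-3 - 15) - 13) = -2 + (-18 - 13) = -2 - 31 = -33)
U(Z) = 2*Z*(-3 + Z) (U(Z) = (-3 + Z)*(2*Z) = 2*Z*(-3 + Z))
(m*U(2))*(-37) = -66*2*(-3 + 2)*(-37) = -66*2*(-1)*(-37) = -33*(-4)*(-37) = 132*(-37) = -4884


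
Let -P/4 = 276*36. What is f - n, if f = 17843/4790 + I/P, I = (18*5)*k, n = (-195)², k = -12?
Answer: -16755203469/440680 ≈ -38021.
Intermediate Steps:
P = -39744 (P = -1104*36 = -4*9936 = -39744)
n = 38025
I = -1080 (I = (18*5)*(-12) = 90*(-12) = -1080)
f = 1653531/440680 (f = 17843/4790 - 1080/(-39744) = 17843*(1/4790) - 1080*(-1/39744) = 17843/4790 + 5/184 = 1653531/440680 ≈ 3.7522)
f - n = 1653531/440680 - 1*38025 = 1653531/440680 - 38025 = -16755203469/440680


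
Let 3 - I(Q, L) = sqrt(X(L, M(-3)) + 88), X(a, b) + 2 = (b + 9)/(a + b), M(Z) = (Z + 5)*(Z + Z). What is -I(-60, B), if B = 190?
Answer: -3 + sqrt(2724290)/178 ≈ 6.2727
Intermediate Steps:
M(Z) = 2*Z*(5 + Z) (M(Z) = (5 + Z)*(2*Z) = 2*Z*(5 + Z))
X(a, b) = -2 + (9 + b)/(a + b) (X(a, b) = -2 + (b + 9)/(a + b) = -2 + (9 + b)/(a + b))
I(Q, L) = 3 - sqrt(88 + (21 - 2*L)/(-12 + L)) (I(Q, L) = 3 - sqrt((9 - 2*(-3)*(5 - 3) - 2*L)/(L + 2*(-3)*(5 - 3)) + 88) = 3 - sqrt((9 - 2*(-3)*2 - 2*L)/(L + 2*(-3)*2) + 88) = 3 - sqrt((9 - 1*(-12) - 2*L)/(L - 12) + 88) = 3 - sqrt((9 + 12 - 2*L)/(-12 + L) + 88) = 3 - sqrt((21 - 2*L)/(-12 + L) + 88) = 3 - sqrt(88 + (21 - 2*L)/(-12 + L)))
-I(-60, B) = -(3 - sqrt((-1035 + 86*190)/(-12 + 190))) = -(3 - sqrt((-1035 + 16340)/178)) = -(3 - sqrt((1/178)*15305)) = -(3 - sqrt(15305/178)) = -(3 - sqrt(2724290)/178) = -3 + sqrt(2724290)/178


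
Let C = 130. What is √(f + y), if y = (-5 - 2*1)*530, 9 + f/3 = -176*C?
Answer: I*√72377 ≈ 269.03*I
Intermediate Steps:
f = -68667 (f = -27 + 3*(-176*130) = -27 + 3*(-22880) = -27 - 68640 = -68667)
y = -3710 (y = (-5 - 2)*530 = -7*530 = -3710)
√(f + y) = √(-68667 - 3710) = √(-72377) = I*√72377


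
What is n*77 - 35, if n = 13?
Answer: 966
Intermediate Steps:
n*77 - 35 = 13*77 - 35 = 1001 - 35 = 966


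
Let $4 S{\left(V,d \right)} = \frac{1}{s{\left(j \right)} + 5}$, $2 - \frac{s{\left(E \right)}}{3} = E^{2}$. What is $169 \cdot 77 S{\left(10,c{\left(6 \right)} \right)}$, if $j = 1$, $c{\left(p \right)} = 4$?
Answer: $\frac{13013}{32} \approx 406.66$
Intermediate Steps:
$s{\left(E \right)} = 6 - 3 E^{2}$
$S{\left(V,d \right)} = \frac{1}{32}$ ($S{\left(V,d \right)} = \frac{1}{4 \left(\left(6 - 3 \cdot 1^{2}\right) + 5\right)} = \frac{1}{4 \left(\left(6 - 3\right) + 5\right)} = \frac{1}{4 \left(3 + 5\right)} = \frac{1}{4 \cdot 8} = \frac{1}{4} \cdot \frac{1}{8} = \frac{1}{32}$)
$169 \cdot 77 S{\left(10,c{\left(6 \right)} \right)} = 169 \cdot 77 \cdot \frac{1}{32} = 13013 \cdot \frac{1}{32} = \frac{13013}{32}$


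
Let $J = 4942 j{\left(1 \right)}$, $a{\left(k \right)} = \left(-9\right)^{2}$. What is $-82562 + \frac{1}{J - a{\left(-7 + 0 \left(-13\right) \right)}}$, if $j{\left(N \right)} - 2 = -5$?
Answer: $- \frac{1230751735}{14907} \approx -82562.0$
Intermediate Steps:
$j{\left(N \right)} = -3$ ($j{\left(N \right)} = 2 - 5 = -3$)
$a{\left(k \right)} = 81$
$J = -14826$ ($J = 4942 \left(-3\right) = -14826$)
$-82562 + \frac{1}{J - a{\left(-7 + 0 \left(-13\right) \right)}} = -82562 + \frac{1}{-14826 - 81} = -82562 + \frac{1}{-14907} = -82562 - \frac{1}{14907} = - \frac{1230751735}{14907}$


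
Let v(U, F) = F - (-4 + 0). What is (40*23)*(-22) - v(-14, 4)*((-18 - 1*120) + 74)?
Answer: -19728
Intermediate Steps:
v(U, F) = 4 + F (v(U, F) = F - 1*(-4) = F + 4 = 4 + F)
(40*23)*(-22) - v(-14, 4)*((-18 - 1*120) + 74) = (40*23)*(-22) - (4 + 4)*((-18 - 1*120) + 74) = 920*(-22) - 8*((-18 - 120) + 74) = -20240 - 8*(-138 + 74) = -20240 - 8*(-64) = -20240 - 1*(-512) = -20240 + 512 = -19728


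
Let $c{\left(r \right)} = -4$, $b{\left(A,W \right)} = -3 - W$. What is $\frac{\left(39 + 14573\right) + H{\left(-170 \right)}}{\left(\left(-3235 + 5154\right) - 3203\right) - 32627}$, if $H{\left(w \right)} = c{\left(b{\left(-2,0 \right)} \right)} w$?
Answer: $- \frac{15292}{33911} \approx -0.45094$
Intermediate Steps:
$H{\left(w \right)} = - 4 w$
$\frac{\left(39 + 14573\right) + H{\left(-170 \right)}}{\left(\left(-3235 + 5154\right) - 3203\right) - 32627} = \frac{\left(39 + 14573\right) - -680}{\left(\left(-3235 + 5154\right) - 3203\right) - 32627} = \frac{14612 + 680}{\left(1919 - 3203\right) - 32627} = \frac{15292}{-1284 - 32627} = \frac{15292}{-33911} = 15292 \left(- \frac{1}{33911}\right) = - \frac{15292}{33911}$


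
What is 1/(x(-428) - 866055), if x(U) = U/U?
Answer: -1/866054 ≈ -1.1547e-6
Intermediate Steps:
x(U) = 1
1/(x(-428) - 866055) = 1/(1 - 866055) = 1/(-866054) = -1/866054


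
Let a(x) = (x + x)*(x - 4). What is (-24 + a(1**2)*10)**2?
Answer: 7056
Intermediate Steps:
a(x) = 2*x*(-4 + x) (a(x) = (2*x)*(-4 + x) = 2*x*(-4 + x))
(-24 + a(1**2)*10)**2 = (-24 + (2*1**2*(-4 + 1**2))*10)**2 = (-24 + (2*1*(-4 + 1))*10)**2 = (-24 + (2*1*(-3))*10)**2 = (-24 - 6*10)**2 = (-24 - 60)**2 = (-84)**2 = 7056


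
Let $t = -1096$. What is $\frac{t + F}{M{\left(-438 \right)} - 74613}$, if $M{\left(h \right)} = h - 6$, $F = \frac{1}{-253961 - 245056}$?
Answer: $\frac{546922633}{37454718969} \approx 0.014602$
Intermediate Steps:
$F = - \frac{1}{499017}$ ($F = \frac{1}{-499017} = - \frac{1}{499017} \approx -2.0039 \cdot 10^{-6}$)
$M{\left(h \right)} = -6 + h$ ($M{\left(h \right)} = h - 6 = -6 + h$)
$\frac{t + F}{M{\left(-438 \right)} - 74613} = \frac{-1096 - \frac{1}{499017}}{\left(-6 - 438\right) - 74613} = - \frac{546922633}{499017 \left(-444 - 74613\right)} = - \frac{546922633}{499017 \left(-75057\right)} = \left(- \frac{546922633}{499017}\right) \left(- \frac{1}{75057}\right) = \frac{546922633}{37454718969}$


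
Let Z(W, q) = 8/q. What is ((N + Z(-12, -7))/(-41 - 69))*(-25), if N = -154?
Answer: -2715/77 ≈ -35.260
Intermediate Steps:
((N + Z(-12, -7))/(-41 - 69))*(-25) = ((-154 + 8/(-7))/(-41 - 69))*(-25) = ((-154 + 8*(-⅐))/(-110))*(-25) = ((-154 - 8/7)*(-1/110))*(-25) = -1086/7*(-1/110)*(-25) = (543/385)*(-25) = -2715/77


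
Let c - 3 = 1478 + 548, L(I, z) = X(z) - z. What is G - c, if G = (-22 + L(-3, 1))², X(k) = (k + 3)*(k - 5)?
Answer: -508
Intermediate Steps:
X(k) = (-5 + k)*(3 + k) (X(k) = (3 + k)*(-5 + k) = (-5 + k)*(3 + k))
L(I, z) = -15 + z² - 3*z (L(I, z) = (-15 + z² - 2*z) - z = -15 + z² - 3*z)
c = 2029 (c = 3 + (1478 + 548) = 3 + 2026 = 2029)
G = 1521 (G = (-22 + (-15 + 1² - 3*1))² = (-22 + (-15 + 1 - 3))² = (-22 - 17)² = (-39)² = 1521)
G - c = 1521 - 1*2029 = 1521 - 2029 = -508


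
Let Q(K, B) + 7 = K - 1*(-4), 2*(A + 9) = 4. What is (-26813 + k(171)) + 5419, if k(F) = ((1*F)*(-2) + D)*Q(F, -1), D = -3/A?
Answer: -78778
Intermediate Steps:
A = -7 (A = -9 + (1/2)*4 = -9 + 2 = -7)
Q(K, B) = -3 + K (Q(K, B) = -7 + (K - 1*(-4)) = -7 + (K + 4) = -7 + (4 + K) = -3 + K)
D = 3/7 (D = -3/(-7) = -3*(-1/7) = 3/7 ≈ 0.42857)
k(F) = (-3 + F)*(3/7 - 2*F) (k(F) = ((1*F)*(-2) + 3/7)*(-3 + F) = (F*(-2) + 3/7)*(-3 + F) = (-2*F + 3/7)*(-3 + F) = (3/7 - 2*F)*(-3 + F) = (-3 + F)*(3/7 - 2*F))
(-26813 + k(171)) + 5419 = (-26813 - (-3 + 171)*(-3 + 14*171)/7) + 5419 = (-26813 - 1/7*168*(-3 + 2394)) + 5419 = (-26813 - 1/7*168*2391) + 5419 = (-26813 - 57384) + 5419 = -84197 + 5419 = -78778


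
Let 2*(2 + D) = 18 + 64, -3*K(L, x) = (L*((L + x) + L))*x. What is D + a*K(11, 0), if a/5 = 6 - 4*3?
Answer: 39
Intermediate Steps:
a = -30 (a = 5*(6 - 4*3) = 5*(6 - 12) = 5*(-6) = -30)
K(L, x) = -L*x*(x + 2*L)/3 (K(L, x) = -L*((L + x) + L)*x/3 = -L*(x + 2*L)*x/3 = -L*x*(x + 2*L)/3)
D = 39 (D = -2 + (18 + 64)/2 = -2 + (½)*82 = -2 + 41 = 39)
D + a*K(11, 0) = 39 - (-10)*11*0*(0 + 2*11) = 39 - (-10)*11*0*(0 + 22) = 39 - (-10)*11*0*22 = 39 - 30*0 = 39 + 0 = 39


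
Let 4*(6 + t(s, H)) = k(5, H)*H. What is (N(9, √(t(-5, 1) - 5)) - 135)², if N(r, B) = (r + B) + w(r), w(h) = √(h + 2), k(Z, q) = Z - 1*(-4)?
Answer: (-252 + 2*√11 + I*√35)²/4 ≈ 15042.0 - 725.8*I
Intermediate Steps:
k(Z, q) = 4 + Z (k(Z, q) = Z + 4 = 4 + Z)
w(h) = √(2 + h)
t(s, H) = -6 + 9*H/4 (t(s, H) = -6 + ((4 + 5)*H)/4 = -6 + (9*H)/4 = -6 + 9*H/4)
N(r, B) = B + r + √(2 + r) (N(r, B) = (r + B) + √(2 + r) = (B + r) + √(2 + r) = B + r + √(2 + r))
(N(9, √(t(-5, 1) - 5)) - 135)² = ((√((-6 + (9/4)*1) - 5) + 9 + √(2 + 9)) - 135)² = ((√((-6 + 9/4) - 5) + 9 + √11) - 135)² = ((√(-15/4 - 5) + 9 + √11) - 135)² = ((√(-35/4) + 9 + √11) - 135)² = ((I*√35/2 + 9 + √11) - 135)² = ((9 + √11 + I*√35/2) - 135)² = (-126 + √11 + I*√35/2)²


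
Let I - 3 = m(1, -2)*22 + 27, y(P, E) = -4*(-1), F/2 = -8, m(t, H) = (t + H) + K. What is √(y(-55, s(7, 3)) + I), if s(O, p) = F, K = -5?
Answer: 7*I*√2 ≈ 9.8995*I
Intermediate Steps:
m(t, H) = -5 + H + t (m(t, H) = (t + H) - 5 = (H + t) - 5 = -5 + H + t)
F = -16 (F = 2*(-8) = -16)
s(O, p) = -16
y(P, E) = 4
I = -102 (I = 3 + ((-5 - 2 + 1)*22 + 27) = 3 + (-6*22 + 27) = 3 + (-132 + 27) = 3 - 105 = -102)
√(y(-55, s(7, 3)) + I) = √(4 - 102) = √(-98) = 7*I*√2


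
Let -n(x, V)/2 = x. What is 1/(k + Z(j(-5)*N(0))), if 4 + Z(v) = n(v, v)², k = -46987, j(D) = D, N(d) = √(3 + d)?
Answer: -1/46691 ≈ -2.1417e-5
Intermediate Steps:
n(x, V) = -2*x
Z(v) = -4 + 4*v² (Z(v) = -4 + (-2*v)² = -4 + 4*v²)
1/(k + Z(j(-5)*N(0))) = 1/(-46987 + (-4 + 4*(-5*√(3 + 0))²)) = 1/(-46987 + (-4 + 4*(-5*√3)²)) = 1/(-46987 + (-4 + 4*75)) = 1/(-46987 + (-4 + 300)) = 1/(-46987 + 296) = 1/(-46691) = -1/46691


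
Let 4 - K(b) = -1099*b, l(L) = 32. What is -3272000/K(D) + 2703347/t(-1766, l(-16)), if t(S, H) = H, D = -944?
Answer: 701174363961/8299616 ≈ 84483.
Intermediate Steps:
K(b) = 4 + 1099*b (K(b) = 4 - (-1099)*b = 4 + 1099*b)
-3272000/K(D) + 2703347/t(-1766, l(-16)) = -3272000/(4 + 1099*(-944)) + 2703347/32 = -3272000/(4 - 1037456) + 2703347*(1/32) = -3272000/(-1037452) + 2703347/32 = -3272000*(-1/1037452) + 2703347/32 = 818000/259363 + 2703347/32 = 701174363961/8299616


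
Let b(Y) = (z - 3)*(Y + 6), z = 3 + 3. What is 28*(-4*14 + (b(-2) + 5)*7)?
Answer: 1764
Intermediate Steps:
z = 6
b(Y) = 18 + 3*Y (b(Y) = (6 - 3)*(Y + 6) = 3*(6 + Y) = 18 + 3*Y)
28*(-4*14 + (b(-2) + 5)*7) = 28*(-4*14 + ((18 + 3*(-2)) + 5)*7) = 28*(-56 + ((18 - 6) + 5)*7) = 28*(-56 + (12 + 5)*7) = 28*(-56 + 17*7) = 28*(-56 + 119) = 28*63 = 1764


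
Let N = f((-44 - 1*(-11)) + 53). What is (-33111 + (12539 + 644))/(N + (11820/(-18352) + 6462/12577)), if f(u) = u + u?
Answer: -1149910884128/2300613661 ≈ -499.83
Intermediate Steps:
f(u) = 2*u
N = 40 (N = 2*((-44 - 1*(-11)) + 53) = 2*((-44 + 11) + 53) = 2*(-33 + 53) = 2*20 = 40)
(-33111 + (12539 + 644))/(N + (11820/(-18352) + 6462/12577)) = (-33111 + (12539 + 644))/(40 + (11820/(-18352) + 6462/12577)) = (-33111 + 13183)/(40 + (11820*(-1/18352) + 6462*(1/12577))) = -19928/(40 + (-2955/4588 + 6462/12577)) = -19928/(40 - 7517379/57703276) = -19928/2300613661/57703276 = -19928*57703276/2300613661 = -1149910884128/2300613661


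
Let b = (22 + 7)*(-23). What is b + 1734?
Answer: 1067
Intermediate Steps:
b = -667 (b = 29*(-23) = -667)
b + 1734 = -667 + 1734 = 1067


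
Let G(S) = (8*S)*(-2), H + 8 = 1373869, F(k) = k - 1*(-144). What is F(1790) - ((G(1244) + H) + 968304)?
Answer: -2320327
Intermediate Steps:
F(k) = 144 + k (F(k) = k + 144 = 144 + k)
H = 1373861 (H = -8 + 1373869 = 1373861)
G(S) = -16*S
F(1790) - ((G(1244) + H) + 968304) = (144 + 1790) - ((-16*1244 + 1373861) + 968304) = 1934 - ((-19904 + 1373861) + 968304) = 1934 - (1353957 + 968304) = 1934 - 1*2322261 = 1934 - 2322261 = -2320327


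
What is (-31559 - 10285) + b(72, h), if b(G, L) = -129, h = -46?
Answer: -41973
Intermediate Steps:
(-31559 - 10285) + b(72, h) = (-31559 - 10285) - 129 = -41844 - 129 = -41973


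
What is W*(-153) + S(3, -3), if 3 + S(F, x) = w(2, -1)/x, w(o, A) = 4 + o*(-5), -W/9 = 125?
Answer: 172124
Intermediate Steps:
W = -1125 (W = -9*125 = -1125)
w(o, A) = 4 - 5*o
S(F, x) = -3 - 6/x (S(F, x) = -3 + (4 - 5*2)/x = -3 + (4 - 10)/x = -3 - 6/x)
W*(-153) + S(3, -3) = -1125*(-153) + (-3 - 6/(-3)) = 172125 + (-3 - 6*(-⅓)) = 172125 + (-3 + 2) = 172125 - 1 = 172124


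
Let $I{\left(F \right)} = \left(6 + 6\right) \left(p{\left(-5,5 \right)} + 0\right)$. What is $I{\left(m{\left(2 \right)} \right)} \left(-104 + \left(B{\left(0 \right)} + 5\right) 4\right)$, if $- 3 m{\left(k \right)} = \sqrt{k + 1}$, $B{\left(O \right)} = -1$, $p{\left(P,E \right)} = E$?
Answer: $-5280$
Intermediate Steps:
$m{\left(k \right)} = - \frac{\sqrt{1 + k}}{3}$ ($m{\left(k \right)} = - \frac{\sqrt{k + 1}}{3} = - \frac{\sqrt{1 + k}}{3}$)
$I{\left(F \right)} = 60$ ($I{\left(F \right)} = \left(6 + 6\right) \left(5 + 0\right) = 12 \cdot 5 = 60$)
$I{\left(m{\left(2 \right)} \right)} \left(-104 + \left(B{\left(0 \right)} + 5\right) 4\right) = 60 \left(-104 + \left(-1 + 5\right) 4\right) = 60 \left(-104 + 4 \cdot 4\right) = 60 \left(-104 + 16\right) = 60 \left(-88\right) = -5280$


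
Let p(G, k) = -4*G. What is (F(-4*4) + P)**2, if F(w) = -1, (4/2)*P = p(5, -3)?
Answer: 121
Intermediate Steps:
P = -10 (P = (-4*5)/2 = (1/2)*(-20) = -10)
(F(-4*4) + P)**2 = (-1 - 10)**2 = (-11)**2 = 121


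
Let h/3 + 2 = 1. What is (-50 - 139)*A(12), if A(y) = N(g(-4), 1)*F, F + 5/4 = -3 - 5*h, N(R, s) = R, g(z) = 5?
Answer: -40635/4 ≈ -10159.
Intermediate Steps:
h = -3 (h = -6 + 3*1 = -6 + 3 = -3)
F = 43/4 (F = -5/4 + (-3 - 5*(-3)) = -5/4 + (-3 + 15) = -5/4 + 12 = 43/4 ≈ 10.750)
A(y) = 215/4 (A(y) = 5*(43/4) = 215/4)
(-50 - 139)*A(12) = (-50 - 139)*(215/4) = -189*215/4 = -40635/4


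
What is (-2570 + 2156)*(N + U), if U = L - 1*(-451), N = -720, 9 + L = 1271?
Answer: -411102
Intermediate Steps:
L = 1262 (L = -9 + 1271 = 1262)
U = 1713 (U = 1262 - 1*(-451) = 1262 + 451 = 1713)
(-2570 + 2156)*(N + U) = (-2570 + 2156)*(-720 + 1713) = -414*993 = -411102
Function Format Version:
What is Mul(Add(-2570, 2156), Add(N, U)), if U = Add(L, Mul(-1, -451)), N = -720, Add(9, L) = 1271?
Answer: -411102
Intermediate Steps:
L = 1262 (L = Add(-9, 1271) = 1262)
U = 1713 (U = Add(1262, Mul(-1, -451)) = Add(1262, 451) = 1713)
Mul(Add(-2570, 2156), Add(N, U)) = Mul(Add(-2570, 2156), Add(-720, 1713)) = Mul(-414, 993) = -411102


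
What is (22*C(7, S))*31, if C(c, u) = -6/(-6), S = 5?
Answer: 682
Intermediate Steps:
C(c, u) = 1 (C(c, u) = -6*(-⅙) = 1)
(22*C(7, S))*31 = (22*1)*31 = 22*31 = 682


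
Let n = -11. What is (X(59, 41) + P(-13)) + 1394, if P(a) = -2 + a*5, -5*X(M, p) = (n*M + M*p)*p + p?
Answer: -65976/5 ≈ -13195.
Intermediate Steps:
X(M, p) = -p/5 - p*(-11*M + M*p)/5 (X(M, p) = -((-11*M + M*p)*p + p)/5 = -(p*(-11*M + M*p) + p)/5 = -(p + p*(-11*M + M*p))/5 = -p/5 - p*(-11*M + M*p)/5)
P(a) = -2 + 5*a
(X(59, 41) + P(-13)) + 1394 = ((⅕)*41*(-1 + 11*59 - 1*59*41) + (-2 + 5*(-13))) + 1394 = ((⅕)*41*(-1 + 649 - 2419) + (-2 - 65)) + 1394 = ((⅕)*41*(-1771) - 67) + 1394 = (-72611/5 - 67) + 1394 = -72946/5 + 1394 = -65976/5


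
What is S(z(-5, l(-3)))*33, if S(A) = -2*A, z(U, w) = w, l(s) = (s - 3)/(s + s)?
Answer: -66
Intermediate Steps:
l(s) = (-3 + s)/(2*s) (l(s) = (-3 + s)/((2*s)) = (-3 + s)*(1/(2*s)) = (-3 + s)/(2*s))
S(z(-5, l(-3)))*33 = -(-3 - 3)/(-3)*33 = -(-1)*(-6)/3*33 = -2*1*33 = -2*33 = -66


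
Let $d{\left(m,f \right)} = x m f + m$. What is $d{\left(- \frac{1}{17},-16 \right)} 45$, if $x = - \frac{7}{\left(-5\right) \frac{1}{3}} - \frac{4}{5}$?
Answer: $\frac{2403}{17} \approx 141.35$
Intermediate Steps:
$x = \frac{17}{5}$ ($x = - \frac{7}{\left(-5\right) \frac{1}{3}} - \frac{4}{5} = - \frac{7}{- \frac{5}{3}} - \frac{4}{5} = \left(-7\right) \left(- \frac{3}{5}\right) - \frac{4}{5} = \frac{21}{5} - \frac{4}{5} = \frac{17}{5} \approx 3.4$)
$d{\left(m,f \right)} = m + \frac{17 f m}{5}$ ($d{\left(m,f \right)} = \frac{17 m}{5} f + m = \frac{17 f m}{5} + m = m + \frac{17 f m}{5}$)
$d{\left(- \frac{1}{17},-16 \right)} 45 = \frac{- \frac{1}{17} \left(5 + 17 \left(-16\right)\right)}{5} \cdot 45 = \frac{\left(-1\right) \frac{1}{17} \left(5 - 272\right)}{5} \cdot 45 = \frac{1}{5} \left(- \frac{1}{17}\right) \left(-267\right) 45 = \frac{267}{85} \cdot 45 = \frac{2403}{17}$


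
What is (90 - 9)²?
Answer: 6561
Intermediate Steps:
(90 - 9)² = 81² = 6561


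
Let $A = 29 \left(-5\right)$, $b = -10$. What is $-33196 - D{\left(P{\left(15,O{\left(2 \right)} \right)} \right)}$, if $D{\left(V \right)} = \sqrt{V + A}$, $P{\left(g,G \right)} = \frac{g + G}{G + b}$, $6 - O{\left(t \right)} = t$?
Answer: $-33196 - \frac{i \sqrt{5334}}{6} \approx -33196.0 - 12.172 i$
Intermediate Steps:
$A = -145$
$O{\left(t \right)} = 6 - t$
$P{\left(g,G \right)} = \frac{G + g}{-10 + G}$ ($P{\left(g,G \right)} = \frac{g + G}{G - 10} = \frac{G + g}{-10 + G}$)
$D{\left(V \right)} = \sqrt{-145 + V}$ ($D{\left(V \right)} = \sqrt{V - 145} = \sqrt{-145 + V}$)
$-33196 - D{\left(P{\left(15,O{\left(2 \right)} \right)} \right)} = -33196 - \sqrt{-145 + \frac{\left(6 - 2\right) + 15}{-10 + \left(6 - 2\right)}} = -33196 - \sqrt{-145 + \frac{4 + 15}{-10 + 4}} = -33196 - \sqrt{-145 + \frac{1}{-6} \cdot 19} = -33196 - \sqrt{-145 - \frac{19}{6}} = -33196 - \sqrt{- \frac{889}{6}} = -33196 - \frac{i \sqrt{5334}}{6}$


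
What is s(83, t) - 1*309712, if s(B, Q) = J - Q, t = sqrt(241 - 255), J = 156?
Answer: -309556 - I*sqrt(14) ≈ -3.0956e+5 - 3.7417*I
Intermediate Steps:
t = I*sqrt(14) (t = sqrt(-14) = I*sqrt(14) ≈ 3.7417*I)
s(B, Q) = 156 - Q
s(83, t) - 1*309712 = (156 - I*sqrt(14)) - 1*309712 = (156 - I*sqrt(14)) - 309712 = -309556 - I*sqrt(14)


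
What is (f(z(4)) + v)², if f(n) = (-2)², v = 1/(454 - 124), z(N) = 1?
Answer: 1745041/108900 ≈ 16.024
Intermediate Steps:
v = 1/330 ≈ 0.0030303
f(n) = 4
(f(z(4)) + v)² = (4 + 1/330)² = (1321/330)² = 1745041/108900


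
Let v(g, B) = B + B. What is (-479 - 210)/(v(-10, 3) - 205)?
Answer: 689/199 ≈ 3.4623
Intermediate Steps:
v(g, B) = 2*B
(-479 - 210)/(v(-10, 3) - 205) = (-479 - 210)/(2*3 - 205) = -689/(6 - 205) = -689/(-199) = -689*(-1/199) = 689/199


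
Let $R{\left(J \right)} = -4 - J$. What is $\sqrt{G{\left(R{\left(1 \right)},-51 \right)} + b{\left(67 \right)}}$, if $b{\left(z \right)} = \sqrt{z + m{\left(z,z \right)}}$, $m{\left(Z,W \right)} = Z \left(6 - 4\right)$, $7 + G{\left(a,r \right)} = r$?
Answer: $\sqrt{-58 + \sqrt{201}} \approx 6.6199 i$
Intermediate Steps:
$G{\left(a,r \right)} = -7 + r$
$m{\left(Z,W \right)} = 2 Z$ ($m{\left(Z,W \right)} = Z 2 = 2 Z$)
$b{\left(z \right)} = \sqrt{3} \sqrt{z}$ ($b{\left(z \right)} = \sqrt{z + 2 z} = \sqrt{3 z} = \sqrt{3} \sqrt{z}$)
$\sqrt{G{\left(R{\left(1 \right)},-51 \right)} + b{\left(67 \right)}} = \sqrt{\left(-7 - 51\right) + \sqrt{3} \sqrt{67}} = \sqrt{-58 + \sqrt{201}}$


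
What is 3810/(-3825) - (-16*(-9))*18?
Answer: -661214/255 ≈ -2593.0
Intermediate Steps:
3810/(-3825) - (-16*(-9))*18 = 3810*(-1/3825) - 144*18 = -254/255 - 1*2592 = -254/255 - 2592 = -661214/255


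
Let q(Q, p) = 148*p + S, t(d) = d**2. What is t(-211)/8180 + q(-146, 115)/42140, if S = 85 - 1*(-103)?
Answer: 100843819/17235260 ≈ 5.8510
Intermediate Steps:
S = 188 (S = 85 + 103 = 188)
q(Q, p) = 188 + 148*p (q(Q, p) = 148*p + 188 = 188 + 148*p)
t(-211)/8180 + q(-146, 115)/42140 = (-211)**2/8180 + (188 + 148*115)/42140 = 44521*(1/8180) + (188 + 17020)*(1/42140) = 44521/8180 + 17208*(1/42140) = 44521/8180 + 4302/10535 = 100843819/17235260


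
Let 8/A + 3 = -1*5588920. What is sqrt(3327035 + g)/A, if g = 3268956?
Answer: -5588923*sqrt(6595991)/8 ≈ -1.7942e+9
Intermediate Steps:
A = -8/5588923 (A = 8/(-3 - 1*5588920) = 8/(-3 - 5588920) = 8/(-5588923) = 8*(-1/5588923) = -8/5588923 ≈ -1.4314e-6)
sqrt(3327035 + g)/A = sqrt(3327035 + 3268956)/(-8/5588923) = sqrt(6595991)*(-5588923/8) = -5588923*sqrt(6595991)/8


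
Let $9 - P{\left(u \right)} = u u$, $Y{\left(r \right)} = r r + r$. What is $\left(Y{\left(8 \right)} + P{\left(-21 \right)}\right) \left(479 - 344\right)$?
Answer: $-48600$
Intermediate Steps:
$Y{\left(r \right)} = r + r^{2}$ ($Y{\left(r \right)} = r^{2} + r = r + r^{2}$)
$P{\left(u \right)} = 9 - u^{2}$ ($P{\left(u \right)} = 9 - u u = 9 - u^{2}$)
$\left(Y{\left(8 \right)} + P{\left(-21 \right)}\right) \left(479 - 344\right) = \left(8 \left(1 + 8\right) + \left(9 - \left(-21\right)^{2}\right)\right) \left(479 - 344\right) = \left(8 \cdot 9 + \left(9 - 441\right)\right) 135 = \left(72 + \left(9 - 441\right)\right) 135 = \left(72 - 432\right) 135 = \left(-360\right) 135 = -48600$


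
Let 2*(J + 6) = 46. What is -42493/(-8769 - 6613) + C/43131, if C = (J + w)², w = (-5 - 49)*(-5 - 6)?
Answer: 7575189205/663441042 ≈ 11.418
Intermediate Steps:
w = 594 (w = -54*(-11) = 594)
J = 17 (J = -6 + (½)*46 = -6 + 23 = 17)
C = 373321 (C = (17 + 594)² = 611² = 373321)
-42493/(-8769 - 6613) + C/43131 = -42493/(-8769 - 6613) + 373321/43131 = -42493/(-15382) + 373321*(1/43131) = -42493*(-1/15382) + 373321/43131 = 42493/15382 + 373321/43131 = 7575189205/663441042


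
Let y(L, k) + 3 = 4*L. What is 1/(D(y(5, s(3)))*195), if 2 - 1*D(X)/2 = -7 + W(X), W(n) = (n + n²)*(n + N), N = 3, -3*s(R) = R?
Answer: -1/2383290 ≈ -4.1959e-7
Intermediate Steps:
s(R) = -R/3
y(L, k) = -3 + 4*L
W(n) = (3 + n)*(n + n²) (W(n) = (n + n²)*(n + 3) = (n + n²)*(3 + n) = (3 + n)*(n + n²))
D(X) = 18 - 2*X*(3 + X² + 4*X) (D(X) = 4 - 2*(-7 + X*(3 + X² + 4*X)) = 4 + (14 - 2*X*(3 + X² + 4*X)) = 18 - 2*X*(3 + X² + 4*X))
1/(D(y(5, s(3)))*195) = 1/((18 - 2*(-3 + 4*5)*(3 + (-3 + 4*5)² + 4*(-3 + 4*5)))*195) = 1/((18 - 2*(-3 + 20)*(3 + (-3 + 20)² + 4*(-3 + 20)))*195) = 1/((18 - 2*17*(3 + 17² + 4*17))*195) = 1/((18 - 2*17*(3 + 289 + 68))*195) = 1/((18 - 2*17*360)*195) = 1/((18 - 12240)*195) = 1/(-12222*195) = 1/(-2383290) = -1/2383290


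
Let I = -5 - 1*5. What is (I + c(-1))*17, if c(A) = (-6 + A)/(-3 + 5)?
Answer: -459/2 ≈ -229.50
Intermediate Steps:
c(A) = -3 + A/2 (c(A) = (-6 + A)/2 = (-6 + A)*(1/2) = -3 + A/2)
I = -10 (I = -5 - 5 = -10)
(I + c(-1))*17 = (-10 + (-3 + (1/2)*(-1)))*17 = (-10 + (-3 - 1/2))*17 = (-10 - 7/2)*17 = -27/2*17 = -459/2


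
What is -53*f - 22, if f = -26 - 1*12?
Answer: 1992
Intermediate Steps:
f = -38 (f = -26 - 12 = -38)
-53*f - 22 = -53*(-38) - 22 = 2014 - 22 = 1992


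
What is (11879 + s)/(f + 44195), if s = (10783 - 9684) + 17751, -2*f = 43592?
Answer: 30729/22399 ≈ 1.3719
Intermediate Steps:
f = -21796 (f = -½*43592 = -21796)
s = 18850 (s = 1099 + 17751 = 18850)
(11879 + s)/(f + 44195) = (11879 + 18850)/(-21796 + 44195) = 30729/22399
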